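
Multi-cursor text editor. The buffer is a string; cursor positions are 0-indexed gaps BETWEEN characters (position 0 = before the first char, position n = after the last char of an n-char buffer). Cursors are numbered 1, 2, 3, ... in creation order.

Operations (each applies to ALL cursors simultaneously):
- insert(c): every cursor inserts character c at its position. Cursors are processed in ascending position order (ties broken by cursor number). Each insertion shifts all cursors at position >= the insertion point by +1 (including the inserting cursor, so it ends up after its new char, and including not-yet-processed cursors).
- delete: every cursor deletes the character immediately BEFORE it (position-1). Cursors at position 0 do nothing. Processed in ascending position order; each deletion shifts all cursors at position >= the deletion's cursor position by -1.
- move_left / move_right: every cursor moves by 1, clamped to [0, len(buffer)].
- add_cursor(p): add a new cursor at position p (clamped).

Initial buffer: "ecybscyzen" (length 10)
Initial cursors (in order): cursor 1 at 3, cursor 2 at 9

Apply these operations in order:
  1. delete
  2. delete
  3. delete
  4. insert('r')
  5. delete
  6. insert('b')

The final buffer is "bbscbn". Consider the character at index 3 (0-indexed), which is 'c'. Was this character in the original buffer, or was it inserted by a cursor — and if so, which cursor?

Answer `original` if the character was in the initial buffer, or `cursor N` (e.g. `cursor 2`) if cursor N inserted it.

Answer: original

Derivation:
After op 1 (delete): buffer="ecbscyzn" (len 8), cursors c1@2 c2@7, authorship ........
After op 2 (delete): buffer="ebscyn" (len 6), cursors c1@1 c2@5, authorship ......
After op 3 (delete): buffer="bscn" (len 4), cursors c1@0 c2@3, authorship ....
After op 4 (insert('r')): buffer="rbscrn" (len 6), cursors c1@1 c2@5, authorship 1...2.
After op 5 (delete): buffer="bscn" (len 4), cursors c1@0 c2@3, authorship ....
After op 6 (insert('b')): buffer="bbscbn" (len 6), cursors c1@1 c2@5, authorship 1...2.
Authorship (.=original, N=cursor N): 1 . . . 2 .
Index 3: author = original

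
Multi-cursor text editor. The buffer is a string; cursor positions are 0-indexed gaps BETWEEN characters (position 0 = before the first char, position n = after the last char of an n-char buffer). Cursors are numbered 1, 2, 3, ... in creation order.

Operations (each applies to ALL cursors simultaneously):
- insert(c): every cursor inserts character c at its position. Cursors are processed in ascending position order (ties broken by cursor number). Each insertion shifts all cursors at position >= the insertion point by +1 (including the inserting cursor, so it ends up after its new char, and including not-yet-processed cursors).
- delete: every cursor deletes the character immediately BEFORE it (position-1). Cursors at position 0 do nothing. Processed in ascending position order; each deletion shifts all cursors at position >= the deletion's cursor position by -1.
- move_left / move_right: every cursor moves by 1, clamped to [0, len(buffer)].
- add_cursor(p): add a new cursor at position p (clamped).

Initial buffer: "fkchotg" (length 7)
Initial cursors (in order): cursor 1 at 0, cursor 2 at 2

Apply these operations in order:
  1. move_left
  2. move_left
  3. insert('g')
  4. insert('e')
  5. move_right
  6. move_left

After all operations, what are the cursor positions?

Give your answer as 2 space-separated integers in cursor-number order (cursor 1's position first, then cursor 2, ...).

After op 1 (move_left): buffer="fkchotg" (len 7), cursors c1@0 c2@1, authorship .......
After op 2 (move_left): buffer="fkchotg" (len 7), cursors c1@0 c2@0, authorship .......
After op 3 (insert('g')): buffer="ggfkchotg" (len 9), cursors c1@2 c2@2, authorship 12.......
After op 4 (insert('e')): buffer="ggeefkchotg" (len 11), cursors c1@4 c2@4, authorship 1212.......
After op 5 (move_right): buffer="ggeefkchotg" (len 11), cursors c1@5 c2@5, authorship 1212.......
After op 6 (move_left): buffer="ggeefkchotg" (len 11), cursors c1@4 c2@4, authorship 1212.......

Answer: 4 4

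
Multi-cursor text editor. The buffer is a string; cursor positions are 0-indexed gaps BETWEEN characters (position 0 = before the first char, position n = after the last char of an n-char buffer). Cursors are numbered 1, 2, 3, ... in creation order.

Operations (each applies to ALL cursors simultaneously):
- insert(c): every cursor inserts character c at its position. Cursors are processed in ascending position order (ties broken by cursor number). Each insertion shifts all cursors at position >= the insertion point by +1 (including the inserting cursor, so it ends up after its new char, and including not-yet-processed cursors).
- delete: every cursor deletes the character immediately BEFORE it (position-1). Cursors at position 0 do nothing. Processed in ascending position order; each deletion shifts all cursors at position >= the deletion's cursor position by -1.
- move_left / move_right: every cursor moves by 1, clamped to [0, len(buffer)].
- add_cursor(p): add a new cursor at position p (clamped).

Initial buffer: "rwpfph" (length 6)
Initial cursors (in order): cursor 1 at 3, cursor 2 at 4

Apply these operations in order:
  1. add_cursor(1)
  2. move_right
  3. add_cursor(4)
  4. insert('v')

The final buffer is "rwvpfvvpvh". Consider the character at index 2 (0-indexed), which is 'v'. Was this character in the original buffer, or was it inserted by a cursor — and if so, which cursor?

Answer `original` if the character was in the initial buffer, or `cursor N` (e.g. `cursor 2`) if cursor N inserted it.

Answer: cursor 3

Derivation:
After op 1 (add_cursor(1)): buffer="rwpfph" (len 6), cursors c3@1 c1@3 c2@4, authorship ......
After op 2 (move_right): buffer="rwpfph" (len 6), cursors c3@2 c1@4 c2@5, authorship ......
After op 3 (add_cursor(4)): buffer="rwpfph" (len 6), cursors c3@2 c1@4 c4@4 c2@5, authorship ......
After op 4 (insert('v')): buffer="rwvpfvvpvh" (len 10), cursors c3@3 c1@7 c4@7 c2@9, authorship ..3..14.2.
Authorship (.=original, N=cursor N): . . 3 . . 1 4 . 2 .
Index 2: author = 3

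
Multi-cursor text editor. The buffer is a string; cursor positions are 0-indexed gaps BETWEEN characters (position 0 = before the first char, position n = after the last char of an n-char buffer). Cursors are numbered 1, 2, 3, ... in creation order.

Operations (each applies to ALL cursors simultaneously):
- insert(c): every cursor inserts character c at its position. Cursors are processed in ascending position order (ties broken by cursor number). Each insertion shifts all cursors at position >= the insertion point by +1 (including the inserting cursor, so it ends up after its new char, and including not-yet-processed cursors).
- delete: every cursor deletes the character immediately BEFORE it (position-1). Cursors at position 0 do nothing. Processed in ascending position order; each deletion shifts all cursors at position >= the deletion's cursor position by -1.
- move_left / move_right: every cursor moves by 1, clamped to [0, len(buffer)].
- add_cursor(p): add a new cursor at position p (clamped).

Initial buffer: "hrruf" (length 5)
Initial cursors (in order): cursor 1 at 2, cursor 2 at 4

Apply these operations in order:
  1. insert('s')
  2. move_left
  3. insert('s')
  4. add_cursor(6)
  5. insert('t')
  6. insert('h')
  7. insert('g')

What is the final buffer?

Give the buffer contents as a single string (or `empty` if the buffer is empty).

After op 1 (insert('s')): buffer="hrsrusf" (len 7), cursors c1@3 c2@6, authorship ..1..2.
After op 2 (move_left): buffer="hrsrusf" (len 7), cursors c1@2 c2@5, authorship ..1..2.
After op 3 (insert('s')): buffer="hrssrussf" (len 9), cursors c1@3 c2@7, authorship ..11..22.
After op 4 (add_cursor(6)): buffer="hrssrussf" (len 9), cursors c1@3 c3@6 c2@7, authorship ..11..22.
After op 5 (insert('t')): buffer="hrstsrutstsf" (len 12), cursors c1@4 c3@8 c2@10, authorship ..111..3222.
After op 6 (insert('h')): buffer="hrsthsruthsthsf" (len 15), cursors c1@5 c3@10 c2@13, authorship ..1111..332222.
After op 7 (insert('g')): buffer="hrsthgsruthgsthgsf" (len 18), cursors c1@6 c3@12 c2@16, authorship ..11111..33322222.

Answer: hrsthgsruthgsthgsf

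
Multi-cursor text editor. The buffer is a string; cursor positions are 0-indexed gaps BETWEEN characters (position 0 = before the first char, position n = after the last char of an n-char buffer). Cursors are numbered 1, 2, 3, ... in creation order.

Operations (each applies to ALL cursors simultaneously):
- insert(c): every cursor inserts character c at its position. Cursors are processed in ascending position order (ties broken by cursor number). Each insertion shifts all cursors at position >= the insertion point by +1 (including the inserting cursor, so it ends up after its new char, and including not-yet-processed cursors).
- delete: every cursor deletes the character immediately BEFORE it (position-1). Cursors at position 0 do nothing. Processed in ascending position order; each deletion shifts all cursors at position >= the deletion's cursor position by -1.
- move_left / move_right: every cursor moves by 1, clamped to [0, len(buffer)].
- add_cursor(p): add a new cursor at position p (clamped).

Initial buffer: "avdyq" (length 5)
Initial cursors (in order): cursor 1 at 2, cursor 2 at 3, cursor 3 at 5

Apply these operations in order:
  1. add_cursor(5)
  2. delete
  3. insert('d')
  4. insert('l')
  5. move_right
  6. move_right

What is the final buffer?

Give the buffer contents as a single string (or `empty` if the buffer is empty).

Answer: addddllll

Derivation:
After op 1 (add_cursor(5)): buffer="avdyq" (len 5), cursors c1@2 c2@3 c3@5 c4@5, authorship .....
After op 2 (delete): buffer="a" (len 1), cursors c1@1 c2@1 c3@1 c4@1, authorship .
After op 3 (insert('d')): buffer="adddd" (len 5), cursors c1@5 c2@5 c3@5 c4@5, authorship .1234
After op 4 (insert('l')): buffer="addddllll" (len 9), cursors c1@9 c2@9 c3@9 c4@9, authorship .12341234
After op 5 (move_right): buffer="addddllll" (len 9), cursors c1@9 c2@9 c3@9 c4@9, authorship .12341234
After op 6 (move_right): buffer="addddllll" (len 9), cursors c1@9 c2@9 c3@9 c4@9, authorship .12341234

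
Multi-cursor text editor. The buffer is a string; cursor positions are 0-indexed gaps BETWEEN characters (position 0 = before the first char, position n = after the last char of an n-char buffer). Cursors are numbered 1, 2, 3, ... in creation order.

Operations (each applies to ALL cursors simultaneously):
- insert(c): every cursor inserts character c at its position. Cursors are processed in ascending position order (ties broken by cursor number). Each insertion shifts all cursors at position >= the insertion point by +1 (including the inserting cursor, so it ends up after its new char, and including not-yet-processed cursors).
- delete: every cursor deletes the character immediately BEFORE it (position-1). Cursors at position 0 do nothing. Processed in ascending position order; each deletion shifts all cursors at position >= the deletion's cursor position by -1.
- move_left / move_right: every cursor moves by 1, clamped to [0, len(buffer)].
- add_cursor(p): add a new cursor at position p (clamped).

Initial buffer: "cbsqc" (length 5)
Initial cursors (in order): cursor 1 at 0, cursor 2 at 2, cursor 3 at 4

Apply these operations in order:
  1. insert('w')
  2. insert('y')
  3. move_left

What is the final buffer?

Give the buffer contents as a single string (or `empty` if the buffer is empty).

Answer: wycbwysqwyc

Derivation:
After op 1 (insert('w')): buffer="wcbwsqwc" (len 8), cursors c1@1 c2@4 c3@7, authorship 1..2..3.
After op 2 (insert('y')): buffer="wycbwysqwyc" (len 11), cursors c1@2 c2@6 c3@10, authorship 11..22..33.
After op 3 (move_left): buffer="wycbwysqwyc" (len 11), cursors c1@1 c2@5 c3@9, authorship 11..22..33.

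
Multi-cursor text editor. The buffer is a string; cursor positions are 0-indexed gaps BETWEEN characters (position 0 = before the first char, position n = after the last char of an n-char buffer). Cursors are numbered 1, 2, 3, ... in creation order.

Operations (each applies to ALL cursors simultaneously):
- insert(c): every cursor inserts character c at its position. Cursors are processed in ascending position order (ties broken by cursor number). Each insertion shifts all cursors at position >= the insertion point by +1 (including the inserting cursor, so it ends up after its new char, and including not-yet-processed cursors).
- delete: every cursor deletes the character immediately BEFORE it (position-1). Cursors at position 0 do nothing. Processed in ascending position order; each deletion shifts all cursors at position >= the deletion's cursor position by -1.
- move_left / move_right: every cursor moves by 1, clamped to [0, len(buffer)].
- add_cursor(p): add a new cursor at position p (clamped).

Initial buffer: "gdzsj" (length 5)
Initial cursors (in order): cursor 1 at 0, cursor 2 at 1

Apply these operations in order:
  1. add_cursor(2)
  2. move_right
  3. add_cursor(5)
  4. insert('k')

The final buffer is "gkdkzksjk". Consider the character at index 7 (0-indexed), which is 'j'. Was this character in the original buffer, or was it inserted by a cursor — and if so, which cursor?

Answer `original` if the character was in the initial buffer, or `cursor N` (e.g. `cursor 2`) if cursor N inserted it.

Answer: original

Derivation:
After op 1 (add_cursor(2)): buffer="gdzsj" (len 5), cursors c1@0 c2@1 c3@2, authorship .....
After op 2 (move_right): buffer="gdzsj" (len 5), cursors c1@1 c2@2 c3@3, authorship .....
After op 3 (add_cursor(5)): buffer="gdzsj" (len 5), cursors c1@1 c2@2 c3@3 c4@5, authorship .....
After op 4 (insert('k')): buffer="gkdkzksjk" (len 9), cursors c1@2 c2@4 c3@6 c4@9, authorship .1.2.3..4
Authorship (.=original, N=cursor N): . 1 . 2 . 3 . . 4
Index 7: author = original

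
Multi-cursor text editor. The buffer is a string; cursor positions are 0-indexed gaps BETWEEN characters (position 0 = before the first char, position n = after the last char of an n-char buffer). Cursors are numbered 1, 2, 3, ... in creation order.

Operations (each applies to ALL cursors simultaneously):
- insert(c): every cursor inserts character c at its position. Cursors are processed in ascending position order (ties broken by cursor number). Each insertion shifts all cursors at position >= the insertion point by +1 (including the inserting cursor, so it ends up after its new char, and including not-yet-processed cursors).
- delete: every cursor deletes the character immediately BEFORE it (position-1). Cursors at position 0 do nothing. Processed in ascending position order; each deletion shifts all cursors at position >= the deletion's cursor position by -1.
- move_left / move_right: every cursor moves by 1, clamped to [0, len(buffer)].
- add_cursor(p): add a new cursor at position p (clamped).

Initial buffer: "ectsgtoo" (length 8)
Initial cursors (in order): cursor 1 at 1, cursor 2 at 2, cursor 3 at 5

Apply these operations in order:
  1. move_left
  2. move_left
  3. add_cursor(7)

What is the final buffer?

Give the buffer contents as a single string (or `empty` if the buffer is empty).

Answer: ectsgtoo

Derivation:
After op 1 (move_left): buffer="ectsgtoo" (len 8), cursors c1@0 c2@1 c3@4, authorship ........
After op 2 (move_left): buffer="ectsgtoo" (len 8), cursors c1@0 c2@0 c3@3, authorship ........
After op 3 (add_cursor(7)): buffer="ectsgtoo" (len 8), cursors c1@0 c2@0 c3@3 c4@7, authorship ........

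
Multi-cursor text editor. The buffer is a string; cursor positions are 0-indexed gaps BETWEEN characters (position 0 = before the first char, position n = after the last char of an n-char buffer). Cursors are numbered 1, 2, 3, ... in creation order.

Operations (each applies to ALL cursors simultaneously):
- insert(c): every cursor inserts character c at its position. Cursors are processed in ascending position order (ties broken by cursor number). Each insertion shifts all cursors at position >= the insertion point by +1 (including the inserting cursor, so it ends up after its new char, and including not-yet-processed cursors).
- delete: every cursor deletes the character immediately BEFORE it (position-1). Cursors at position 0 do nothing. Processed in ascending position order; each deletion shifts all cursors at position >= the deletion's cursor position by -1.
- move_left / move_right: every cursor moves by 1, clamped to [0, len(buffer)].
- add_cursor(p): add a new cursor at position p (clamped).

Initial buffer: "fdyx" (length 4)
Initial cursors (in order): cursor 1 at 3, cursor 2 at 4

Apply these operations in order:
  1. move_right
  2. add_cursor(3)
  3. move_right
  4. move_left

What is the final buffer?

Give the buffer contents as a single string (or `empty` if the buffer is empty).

Answer: fdyx

Derivation:
After op 1 (move_right): buffer="fdyx" (len 4), cursors c1@4 c2@4, authorship ....
After op 2 (add_cursor(3)): buffer="fdyx" (len 4), cursors c3@3 c1@4 c2@4, authorship ....
After op 3 (move_right): buffer="fdyx" (len 4), cursors c1@4 c2@4 c3@4, authorship ....
After op 4 (move_left): buffer="fdyx" (len 4), cursors c1@3 c2@3 c3@3, authorship ....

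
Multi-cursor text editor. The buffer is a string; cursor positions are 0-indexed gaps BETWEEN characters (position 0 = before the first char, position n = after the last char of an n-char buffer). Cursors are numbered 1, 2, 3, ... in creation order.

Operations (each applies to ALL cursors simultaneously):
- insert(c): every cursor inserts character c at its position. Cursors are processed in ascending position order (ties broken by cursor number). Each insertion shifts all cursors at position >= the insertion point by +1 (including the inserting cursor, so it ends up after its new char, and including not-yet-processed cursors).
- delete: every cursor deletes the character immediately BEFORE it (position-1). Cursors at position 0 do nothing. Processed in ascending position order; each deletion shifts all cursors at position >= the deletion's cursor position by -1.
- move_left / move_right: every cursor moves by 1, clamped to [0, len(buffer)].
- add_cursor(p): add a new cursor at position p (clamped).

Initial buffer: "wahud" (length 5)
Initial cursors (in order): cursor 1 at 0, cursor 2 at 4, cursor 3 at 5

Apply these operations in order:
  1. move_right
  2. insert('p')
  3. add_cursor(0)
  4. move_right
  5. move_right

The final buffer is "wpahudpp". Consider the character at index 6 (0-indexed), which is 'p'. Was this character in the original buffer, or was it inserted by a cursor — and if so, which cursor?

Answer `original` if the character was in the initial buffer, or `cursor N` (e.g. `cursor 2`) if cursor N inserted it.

Answer: cursor 2

Derivation:
After op 1 (move_right): buffer="wahud" (len 5), cursors c1@1 c2@5 c3@5, authorship .....
After op 2 (insert('p')): buffer="wpahudpp" (len 8), cursors c1@2 c2@8 c3@8, authorship .1....23
After op 3 (add_cursor(0)): buffer="wpahudpp" (len 8), cursors c4@0 c1@2 c2@8 c3@8, authorship .1....23
After op 4 (move_right): buffer="wpahudpp" (len 8), cursors c4@1 c1@3 c2@8 c3@8, authorship .1....23
After op 5 (move_right): buffer="wpahudpp" (len 8), cursors c4@2 c1@4 c2@8 c3@8, authorship .1....23
Authorship (.=original, N=cursor N): . 1 . . . . 2 3
Index 6: author = 2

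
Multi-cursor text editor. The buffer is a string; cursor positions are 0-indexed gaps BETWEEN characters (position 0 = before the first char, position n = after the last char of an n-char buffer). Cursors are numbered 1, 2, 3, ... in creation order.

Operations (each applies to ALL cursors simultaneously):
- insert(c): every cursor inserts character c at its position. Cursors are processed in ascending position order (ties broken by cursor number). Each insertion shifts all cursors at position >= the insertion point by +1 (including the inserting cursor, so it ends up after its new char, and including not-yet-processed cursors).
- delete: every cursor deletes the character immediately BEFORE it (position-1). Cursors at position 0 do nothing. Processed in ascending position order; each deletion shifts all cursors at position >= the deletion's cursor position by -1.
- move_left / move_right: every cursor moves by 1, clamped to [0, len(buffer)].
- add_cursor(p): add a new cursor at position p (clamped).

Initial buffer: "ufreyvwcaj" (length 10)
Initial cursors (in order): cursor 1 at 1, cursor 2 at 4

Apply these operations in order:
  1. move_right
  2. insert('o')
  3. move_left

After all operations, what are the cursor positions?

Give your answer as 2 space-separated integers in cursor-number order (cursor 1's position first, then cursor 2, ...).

Answer: 2 6

Derivation:
After op 1 (move_right): buffer="ufreyvwcaj" (len 10), cursors c1@2 c2@5, authorship ..........
After op 2 (insert('o')): buffer="uforeyovwcaj" (len 12), cursors c1@3 c2@7, authorship ..1...2.....
After op 3 (move_left): buffer="uforeyovwcaj" (len 12), cursors c1@2 c2@6, authorship ..1...2.....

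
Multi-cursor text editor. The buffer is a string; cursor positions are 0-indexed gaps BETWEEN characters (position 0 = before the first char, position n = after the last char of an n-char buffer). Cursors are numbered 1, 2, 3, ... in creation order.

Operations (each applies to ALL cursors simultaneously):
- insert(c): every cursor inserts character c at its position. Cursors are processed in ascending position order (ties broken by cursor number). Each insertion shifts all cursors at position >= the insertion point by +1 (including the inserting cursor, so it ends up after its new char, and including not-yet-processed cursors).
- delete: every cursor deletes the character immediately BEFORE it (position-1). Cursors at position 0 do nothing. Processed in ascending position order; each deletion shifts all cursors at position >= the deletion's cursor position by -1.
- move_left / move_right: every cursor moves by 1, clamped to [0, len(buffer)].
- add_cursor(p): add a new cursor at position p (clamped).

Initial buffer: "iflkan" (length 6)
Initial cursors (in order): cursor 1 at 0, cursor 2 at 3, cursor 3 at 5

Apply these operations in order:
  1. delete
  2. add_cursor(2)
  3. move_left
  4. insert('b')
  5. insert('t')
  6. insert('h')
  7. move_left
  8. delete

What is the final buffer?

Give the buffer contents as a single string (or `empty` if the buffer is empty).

After op 1 (delete): buffer="ifkn" (len 4), cursors c1@0 c2@2 c3@3, authorship ....
After op 2 (add_cursor(2)): buffer="ifkn" (len 4), cursors c1@0 c2@2 c4@2 c3@3, authorship ....
After op 3 (move_left): buffer="ifkn" (len 4), cursors c1@0 c2@1 c4@1 c3@2, authorship ....
After op 4 (insert('b')): buffer="bibbfbkn" (len 8), cursors c1@1 c2@4 c4@4 c3@6, authorship 1.24.3..
After op 5 (insert('t')): buffer="btibbttfbtkn" (len 12), cursors c1@2 c2@7 c4@7 c3@10, authorship 11.2424.33..
After op 6 (insert('h')): buffer="bthibbtthhfbthkn" (len 16), cursors c1@3 c2@10 c4@10 c3@14, authorship 111.242424.333..
After op 7 (move_left): buffer="bthibbtthhfbthkn" (len 16), cursors c1@2 c2@9 c4@9 c3@13, authorship 111.242424.333..
After op 8 (delete): buffer="bhibbthfbhkn" (len 12), cursors c1@1 c2@6 c4@6 c3@9, authorship 11.2424.33..

Answer: bhibbthfbhkn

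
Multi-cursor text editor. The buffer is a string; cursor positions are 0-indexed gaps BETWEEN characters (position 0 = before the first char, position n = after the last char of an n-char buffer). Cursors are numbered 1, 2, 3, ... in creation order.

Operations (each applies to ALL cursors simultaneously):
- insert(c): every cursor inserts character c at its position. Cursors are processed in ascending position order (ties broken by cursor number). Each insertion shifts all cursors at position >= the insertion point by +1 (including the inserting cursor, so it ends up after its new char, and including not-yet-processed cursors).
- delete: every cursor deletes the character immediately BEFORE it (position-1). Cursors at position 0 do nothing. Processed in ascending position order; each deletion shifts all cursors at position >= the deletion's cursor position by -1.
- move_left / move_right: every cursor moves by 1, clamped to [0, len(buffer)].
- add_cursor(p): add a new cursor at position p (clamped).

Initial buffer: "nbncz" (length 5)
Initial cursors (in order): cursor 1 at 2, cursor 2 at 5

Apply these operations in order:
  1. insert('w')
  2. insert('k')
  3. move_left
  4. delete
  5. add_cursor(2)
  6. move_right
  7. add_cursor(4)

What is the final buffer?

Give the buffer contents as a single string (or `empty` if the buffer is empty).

Answer: nbknczk

Derivation:
After op 1 (insert('w')): buffer="nbwnczw" (len 7), cursors c1@3 c2@7, authorship ..1...2
After op 2 (insert('k')): buffer="nbwknczwk" (len 9), cursors c1@4 c2@9, authorship ..11...22
After op 3 (move_left): buffer="nbwknczwk" (len 9), cursors c1@3 c2@8, authorship ..11...22
After op 4 (delete): buffer="nbknczk" (len 7), cursors c1@2 c2@6, authorship ..1...2
After op 5 (add_cursor(2)): buffer="nbknczk" (len 7), cursors c1@2 c3@2 c2@6, authorship ..1...2
After op 6 (move_right): buffer="nbknczk" (len 7), cursors c1@3 c3@3 c2@7, authorship ..1...2
After op 7 (add_cursor(4)): buffer="nbknczk" (len 7), cursors c1@3 c3@3 c4@4 c2@7, authorship ..1...2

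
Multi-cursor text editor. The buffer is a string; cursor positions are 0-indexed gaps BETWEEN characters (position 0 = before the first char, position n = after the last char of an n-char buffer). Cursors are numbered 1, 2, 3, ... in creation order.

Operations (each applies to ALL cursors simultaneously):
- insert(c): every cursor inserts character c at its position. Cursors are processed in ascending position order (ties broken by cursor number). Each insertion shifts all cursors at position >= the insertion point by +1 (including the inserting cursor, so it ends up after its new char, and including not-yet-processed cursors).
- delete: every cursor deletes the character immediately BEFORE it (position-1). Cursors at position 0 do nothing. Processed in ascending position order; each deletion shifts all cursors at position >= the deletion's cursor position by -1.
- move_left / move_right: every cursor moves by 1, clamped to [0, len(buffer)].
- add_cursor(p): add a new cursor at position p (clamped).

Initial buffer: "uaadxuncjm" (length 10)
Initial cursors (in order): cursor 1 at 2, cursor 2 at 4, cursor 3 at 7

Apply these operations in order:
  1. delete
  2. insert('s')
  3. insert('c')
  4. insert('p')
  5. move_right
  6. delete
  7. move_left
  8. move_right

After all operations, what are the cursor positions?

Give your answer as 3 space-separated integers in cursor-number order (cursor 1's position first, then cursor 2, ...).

Answer: 4 7 11

Derivation:
After op 1 (delete): buffer="uaxucjm" (len 7), cursors c1@1 c2@2 c3@4, authorship .......
After op 2 (insert('s')): buffer="usasxuscjm" (len 10), cursors c1@2 c2@4 c3@7, authorship .1.2..3...
After op 3 (insert('c')): buffer="uscascxusccjm" (len 13), cursors c1@3 c2@6 c3@10, authorship .11.22..33...
After op 4 (insert('p')): buffer="uscpascpxuscpcjm" (len 16), cursors c1@4 c2@8 c3@13, authorship .111.222..333...
After op 5 (move_right): buffer="uscpascpxuscpcjm" (len 16), cursors c1@5 c2@9 c3@14, authorship .111.222..333...
After op 6 (delete): buffer="uscpscpuscpjm" (len 13), cursors c1@4 c2@7 c3@11, authorship .111222.333..
After op 7 (move_left): buffer="uscpscpuscpjm" (len 13), cursors c1@3 c2@6 c3@10, authorship .111222.333..
After op 8 (move_right): buffer="uscpscpuscpjm" (len 13), cursors c1@4 c2@7 c3@11, authorship .111222.333..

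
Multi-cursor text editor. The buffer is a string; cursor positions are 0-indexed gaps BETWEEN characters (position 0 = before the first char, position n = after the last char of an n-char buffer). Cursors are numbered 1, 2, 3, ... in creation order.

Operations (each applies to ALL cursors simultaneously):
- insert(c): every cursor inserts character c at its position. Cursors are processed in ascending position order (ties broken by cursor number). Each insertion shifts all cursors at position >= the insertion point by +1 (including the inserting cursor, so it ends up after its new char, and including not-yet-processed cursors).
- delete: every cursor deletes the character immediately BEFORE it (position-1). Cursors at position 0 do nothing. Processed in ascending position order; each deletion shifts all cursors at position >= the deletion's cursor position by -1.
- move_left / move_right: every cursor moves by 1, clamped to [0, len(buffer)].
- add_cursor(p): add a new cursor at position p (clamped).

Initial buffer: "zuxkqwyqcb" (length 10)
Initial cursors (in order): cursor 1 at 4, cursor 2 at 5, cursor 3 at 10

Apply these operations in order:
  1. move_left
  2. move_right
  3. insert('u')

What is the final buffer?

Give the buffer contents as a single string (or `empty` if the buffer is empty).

After op 1 (move_left): buffer="zuxkqwyqcb" (len 10), cursors c1@3 c2@4 c3@9, authorship ..........
After op 2 (move_right): buffer="zuxkqwyqcb" (len 10), cursors c1@4 c2@5 c3@10, authorship ..........
After op 3 (insert('u')): buffer="zuxkuquwyqcbu" (len 13), cursors c1@5 c2@7 c3@13, authorship ....1.2.....3

Answer: zuxkuquwyqcbu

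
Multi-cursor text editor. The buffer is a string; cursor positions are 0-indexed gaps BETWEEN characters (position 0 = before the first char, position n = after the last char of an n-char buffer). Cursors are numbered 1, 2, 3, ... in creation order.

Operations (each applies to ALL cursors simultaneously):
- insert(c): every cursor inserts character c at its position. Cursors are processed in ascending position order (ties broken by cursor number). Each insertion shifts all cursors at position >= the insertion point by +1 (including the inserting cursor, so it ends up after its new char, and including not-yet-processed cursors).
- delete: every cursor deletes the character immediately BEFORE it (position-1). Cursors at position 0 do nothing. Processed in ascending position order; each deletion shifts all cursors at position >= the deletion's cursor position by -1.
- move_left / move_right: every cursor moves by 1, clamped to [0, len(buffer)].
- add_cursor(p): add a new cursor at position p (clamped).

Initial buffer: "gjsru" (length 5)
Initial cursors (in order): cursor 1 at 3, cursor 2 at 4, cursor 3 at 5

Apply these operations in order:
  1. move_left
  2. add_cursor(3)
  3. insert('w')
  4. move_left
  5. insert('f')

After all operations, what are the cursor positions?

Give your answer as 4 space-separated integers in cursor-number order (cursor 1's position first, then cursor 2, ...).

Answer: 3 8 11 8

Derivation:
After op 1 (move_left): buffer="gjsru" (len 5), cursors c1@2 c2@3 c3@4, authorship .....
After op 2 (add_cursor(3)): buffer="gjsru" (len 5), cursors c1@2 c2@3 c4@3 c3@4, authorship .....
After op 3 (insert('w')): buffer="gjwswwrwu" (len 9), cursors c1@3 c2@6 c4@6 c3@8, authorship ..1.24.3.
After op 4 (move_left): buffer="gjwswwrwu" (len 9), cursors c1@2 c2@5 c4@5 c3@7, authorship ..1.24.3.
After op 5 (insert('f')): buffer="gjfwswffwrfwu" (len 13), cursors c1@3 c2@8 c4@8 c3@11, authorship ..11.2244.33.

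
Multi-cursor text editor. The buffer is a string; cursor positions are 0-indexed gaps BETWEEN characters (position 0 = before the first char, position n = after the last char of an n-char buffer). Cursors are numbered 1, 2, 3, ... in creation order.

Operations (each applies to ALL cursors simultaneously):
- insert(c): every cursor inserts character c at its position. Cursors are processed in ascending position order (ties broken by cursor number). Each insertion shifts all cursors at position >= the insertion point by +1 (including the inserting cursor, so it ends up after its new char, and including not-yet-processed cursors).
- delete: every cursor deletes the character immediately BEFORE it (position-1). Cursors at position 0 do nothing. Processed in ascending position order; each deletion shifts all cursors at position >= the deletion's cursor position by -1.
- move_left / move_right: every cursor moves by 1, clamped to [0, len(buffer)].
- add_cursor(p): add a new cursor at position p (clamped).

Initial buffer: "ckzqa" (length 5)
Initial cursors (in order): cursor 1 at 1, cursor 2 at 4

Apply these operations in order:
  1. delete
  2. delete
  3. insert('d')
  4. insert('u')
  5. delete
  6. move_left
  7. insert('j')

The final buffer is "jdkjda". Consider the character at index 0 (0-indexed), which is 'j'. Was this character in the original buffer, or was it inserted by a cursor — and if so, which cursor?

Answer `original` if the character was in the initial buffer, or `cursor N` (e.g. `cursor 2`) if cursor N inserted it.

Answer: cursor 1

Derivation:
After op 1 (delete): buffer="kza" (len 3), cursors c1@0 c2@2, authorship ...
After op 2 (delete): buffer="ka" (len 2), cursors c1@0 c2@1, authorship ..
After op 3 (insert('d')): buffer="dkda" (len 4), cursors c1@1 c2@3, authorship 1.2.
After op 4 (insert('u')): buffer="dukdua" (len 6), cursors c1@2 c2@5, authorship 11.22.
After op 5 (delete): buffer="dkda" (len 4), cursors c1@1 c2@3, authorship 1.2.
After op 6 (move_left): buffer="dkda" (len 4), cursors c1@0 c2@2, authorship 1.2.
After op 7 (insert('j')): buffer="jdkjda" (len 6), cursors c1@1 c2@4, authorship 11.22.
Authorship (.=original, N=cursor N): 1 1 . 2 2 .
Index 0: author = 1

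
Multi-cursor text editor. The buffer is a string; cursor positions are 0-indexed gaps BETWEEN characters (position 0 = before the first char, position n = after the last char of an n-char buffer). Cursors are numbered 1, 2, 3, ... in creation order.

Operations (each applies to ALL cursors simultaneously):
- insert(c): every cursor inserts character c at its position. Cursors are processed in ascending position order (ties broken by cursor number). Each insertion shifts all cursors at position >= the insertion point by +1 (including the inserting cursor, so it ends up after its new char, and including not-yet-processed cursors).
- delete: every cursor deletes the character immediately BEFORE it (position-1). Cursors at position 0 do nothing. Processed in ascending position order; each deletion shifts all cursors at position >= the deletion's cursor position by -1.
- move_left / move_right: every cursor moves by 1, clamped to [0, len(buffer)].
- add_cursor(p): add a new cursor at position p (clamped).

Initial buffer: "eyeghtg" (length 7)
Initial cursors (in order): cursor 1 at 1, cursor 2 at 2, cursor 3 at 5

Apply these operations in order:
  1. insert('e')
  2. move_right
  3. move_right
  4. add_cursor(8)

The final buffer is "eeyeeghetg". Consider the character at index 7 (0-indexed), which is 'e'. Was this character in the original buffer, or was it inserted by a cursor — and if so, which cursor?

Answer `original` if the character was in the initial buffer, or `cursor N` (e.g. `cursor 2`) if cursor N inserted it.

Answer: cursor 3

Derivation:
After op 1 (insert('e')): buffer="eeyeeghetg" (len 10), cursors c1@2 c2@4 c3@8, authorship .1.2...3..
After op 2 (move_right): buffer="eeyeeghetg" (len 10), cursors c1@3 c2@5 c3@9, authorship .1.2...3..
After op 3 (move_right): buffer="eeyeeghetg" (len 10), cursors c1@4 c2@6 c3@10, authorship .1.2...3..
After op 4 (add_cursor(8)): buffer="eeyeeghetg" (len 10), cursors c1@4 c2@6 c4@8 c3@10, authorship .1.2...3..
Authorship (.=original, N=cursor N): . 1 . 2 . . . 3 . .
Index 7: author = 3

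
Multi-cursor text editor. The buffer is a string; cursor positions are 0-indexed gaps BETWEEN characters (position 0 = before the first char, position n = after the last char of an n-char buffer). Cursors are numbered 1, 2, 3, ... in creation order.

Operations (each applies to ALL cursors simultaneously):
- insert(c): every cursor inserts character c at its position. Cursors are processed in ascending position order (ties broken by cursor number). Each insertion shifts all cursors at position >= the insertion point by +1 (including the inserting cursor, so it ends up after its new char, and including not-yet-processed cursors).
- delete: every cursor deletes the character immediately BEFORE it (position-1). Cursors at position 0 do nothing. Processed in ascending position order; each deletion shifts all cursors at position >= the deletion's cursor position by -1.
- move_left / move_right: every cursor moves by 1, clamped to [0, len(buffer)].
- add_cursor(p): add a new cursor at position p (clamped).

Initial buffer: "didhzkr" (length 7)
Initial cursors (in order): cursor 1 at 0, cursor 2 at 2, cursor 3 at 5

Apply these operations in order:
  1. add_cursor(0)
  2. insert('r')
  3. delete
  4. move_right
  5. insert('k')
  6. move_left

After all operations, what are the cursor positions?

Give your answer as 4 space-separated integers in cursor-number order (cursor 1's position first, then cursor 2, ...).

After op 1 (add_cursor(0)): buffer="didhzkr" (len 7), cursors c1@0 c4@0 c2@2 c3@5, authorship .......
After op 2 (insert('r')): buffer="rrdirdhzrkr" (len 11), cursors c1@2 c4@2 c2@5 c3@9, authorship 14..2...3..
After op 3 (delete): buffer="didhzkr" (len 7), cursors c1@0 c4@0 c2@2 c3@5, authorship .......
After op 4 (move_right): buffer="didhzkr" (len 7), cursors c1@1 c4@1 c2@3 c3@6, authorship .......
After op 5 (insert('k')): buffer="dkkidkhzkkr" (len 11), cursors c1@3 c4@3 c2@6 c3@10, authorship .14..2...3.
After op 6 (move_left): buffer="dkkidkhzkkr" (len 11), cursors c1@2 c4@2 c2@5 c3@9, authorship .14..2...3.

Answer: 2 5 9 2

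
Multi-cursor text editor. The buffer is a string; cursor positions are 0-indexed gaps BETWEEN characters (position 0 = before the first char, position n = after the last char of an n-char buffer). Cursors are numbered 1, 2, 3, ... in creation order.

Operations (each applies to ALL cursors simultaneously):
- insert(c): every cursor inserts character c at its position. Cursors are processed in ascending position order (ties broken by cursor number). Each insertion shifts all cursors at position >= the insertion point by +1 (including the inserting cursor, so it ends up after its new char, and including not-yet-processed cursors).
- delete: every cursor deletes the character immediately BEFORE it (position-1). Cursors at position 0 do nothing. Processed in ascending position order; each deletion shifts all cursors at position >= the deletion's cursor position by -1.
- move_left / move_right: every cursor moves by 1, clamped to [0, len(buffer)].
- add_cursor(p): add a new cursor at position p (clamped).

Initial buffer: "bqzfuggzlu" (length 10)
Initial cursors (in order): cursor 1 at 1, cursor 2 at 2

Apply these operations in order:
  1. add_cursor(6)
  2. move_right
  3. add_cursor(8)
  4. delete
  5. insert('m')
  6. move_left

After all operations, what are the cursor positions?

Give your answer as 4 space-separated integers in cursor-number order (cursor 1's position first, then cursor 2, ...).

Answer: 2 2 7 7

Derivation:
After op 1 (add_cursor(6)): buffer="bqzfuggzlu" (len 10), cursors c1@1 c2@2 c3@6, authorship ..........
After op 2 (move_right): buffer="bqzfuggzlu" (len 10), cursors c1@2 c2@3 c3@7, authorship ..........
After op 3 (add_cursor(8)): buffer="bqzfuggzlu" (len 10), cursors c1@2 c2@3 c3@7 c4@8, authorship ..........
After op 4 (delete): buffer="bfuglu" (len 6), cursors c1@1 c2@1 c3@4 c4@4, authorship ......
After op 5 (insert('m')): buffer="bmmfugmmlu" (len 10), cursors c1@3 c2@3 c3@8 c4@8, authorship .12...34..
After op 6 (move_left): buffer="bmmfugmmlu" (len 10), cursors c1@2 c2@2 c3@7 c4@7, authorship .12...34..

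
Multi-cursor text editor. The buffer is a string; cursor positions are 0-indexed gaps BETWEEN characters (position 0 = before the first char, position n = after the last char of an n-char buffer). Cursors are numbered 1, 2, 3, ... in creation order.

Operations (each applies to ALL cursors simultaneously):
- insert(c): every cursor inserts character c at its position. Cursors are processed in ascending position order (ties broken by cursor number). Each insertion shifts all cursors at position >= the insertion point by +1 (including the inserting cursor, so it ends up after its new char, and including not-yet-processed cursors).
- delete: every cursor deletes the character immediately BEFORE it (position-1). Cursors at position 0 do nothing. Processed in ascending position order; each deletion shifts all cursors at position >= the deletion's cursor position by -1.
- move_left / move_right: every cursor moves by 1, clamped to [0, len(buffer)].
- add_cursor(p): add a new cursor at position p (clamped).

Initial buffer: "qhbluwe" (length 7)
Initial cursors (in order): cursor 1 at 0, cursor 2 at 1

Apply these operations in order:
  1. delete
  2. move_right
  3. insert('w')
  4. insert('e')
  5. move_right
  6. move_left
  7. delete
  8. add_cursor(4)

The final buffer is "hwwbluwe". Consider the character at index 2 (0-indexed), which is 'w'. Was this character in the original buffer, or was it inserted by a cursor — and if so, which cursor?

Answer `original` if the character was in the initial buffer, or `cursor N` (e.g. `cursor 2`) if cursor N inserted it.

Answer: cursor 2

Derivation:
After op 1 (delete): buffer="hbluwe" (len 6), cursors c1@0 c2@0, authorship ......
After op 2 (move_right): buffer="hbluwe" (len 6), cursors c1@1 c2@1, authorship ......
After op 3 (insert('w')): buffer="hwwbluwe" (len 8), cursors c1@3 c2@3, authorship .12.....
After op 4 (insert('e')): buffer="hwweebluwe" (len 10), cursors c1@5 c2@5, authorship .1212.....
After op 5 (move_right): buffer="hwweebluwe" (len 10), cursors c1@6 c2@6, authorship .1212.....
After op 6 (move_left): buffer="hwweebluwe" (len 10), cursors c1@5 c2@5, authorship .1212.....
After op 7 (delete): buffer="hwwbluwe" (len 8), cursors c1@3 c2@3, authorship .12.....
After op 8 (add_cursor(4)): buffer="hwwbluwe" (len 8), cursors c1@3 c2@3 c3@4, authorship .12.....
Authorship (.=original, N=cursor N): . 1 2 . . . . .
Index 2: author = 2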